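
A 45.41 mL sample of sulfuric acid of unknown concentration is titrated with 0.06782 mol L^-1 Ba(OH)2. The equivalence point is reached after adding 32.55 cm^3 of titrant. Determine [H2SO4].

0.0486 M

n(Ba(OH)2) delivered = 0.06782 x 0.03255 = 0.002208 mol.
For a 1:1 reaction, n(H2SO4) = 0.002208 mol.
[H2SO4] = 0.002208 mol / 0.04541 L = 0.0486 M.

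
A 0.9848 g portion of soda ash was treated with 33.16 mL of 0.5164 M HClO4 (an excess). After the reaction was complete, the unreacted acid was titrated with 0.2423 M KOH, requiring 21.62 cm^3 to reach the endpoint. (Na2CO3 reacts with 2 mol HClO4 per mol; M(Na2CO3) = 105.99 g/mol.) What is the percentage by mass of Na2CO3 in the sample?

Total n(HClO4) added = 0.5164 x 0.03316 = 0.01712 mol.
n(KOH) used = 0.2423 x 0.02162 = 0.005239 mol, which equals the excess n(HClO4).
So n(HClO4) consumed by the sample = 0.01712 - 0.005239 = 0.01189 mol.
n(Na2CO3) = 0.01189 / 2 = 0.005943 mol.
mass Na2CO3 = 0.005943 x 105.99 = 0.6299 g, so %Na2CO3 = 0.6299/0.9848 x 100 = 64.0%.

64.0%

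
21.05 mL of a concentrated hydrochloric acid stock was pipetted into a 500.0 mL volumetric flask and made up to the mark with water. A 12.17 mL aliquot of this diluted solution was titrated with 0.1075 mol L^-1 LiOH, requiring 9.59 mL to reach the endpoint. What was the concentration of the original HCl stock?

2.01 M

n(LiOH) = 0.1075 x 0.009590 = 0.001031 mol.
n(HCl) in the aliquot = 0.001031 mol.
[diluted HCl] = 0.001031 / 0.01217 = 0.08471 M.
Dilution factor = 500.0/21.05 = 23.75, so [stock] = 0.08471 x 23.75 = 2.01 M.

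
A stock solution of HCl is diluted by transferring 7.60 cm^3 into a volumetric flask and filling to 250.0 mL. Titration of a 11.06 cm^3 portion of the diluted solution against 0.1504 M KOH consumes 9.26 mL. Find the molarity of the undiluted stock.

4.14 M

n(KOH) = 0.1504 x 0.009260 = 0.001393 mol.
n(HCl) in the aliquot = 0.001393 mol.
[diluted HCl] = 0.001393 / 0.01106 = 0.1259 M.
Dilution factor = 250.0/7.600 = 32.89, so [stock] = 0.1259 x 32.89 = 4.14 M.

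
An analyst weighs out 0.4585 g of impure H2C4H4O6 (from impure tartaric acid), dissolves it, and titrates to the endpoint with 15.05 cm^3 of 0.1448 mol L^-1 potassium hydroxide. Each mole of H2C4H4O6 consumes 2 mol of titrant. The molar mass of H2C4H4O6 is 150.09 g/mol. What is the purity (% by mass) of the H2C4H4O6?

n(KOH) = 0.1448 x 0.01505 = 0.002179 mol.
n(H2C4H4O6) = 0.002179 / 2 = 0.001090 mol.
mass of H2C4H4O6 = 0.001090 x 150.09 = 0.1635 g.
% purity = 0.1635 / 0.4585 x 100 = 35.7%.

35.7%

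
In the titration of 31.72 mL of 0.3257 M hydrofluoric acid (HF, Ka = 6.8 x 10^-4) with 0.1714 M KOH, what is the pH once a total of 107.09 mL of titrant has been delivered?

12.76

n(acid) = 0.3257 x 0.03172 = 0.01033 mol; n(KOH) added = 0.1714 x 0.1071 = 0.01836 mol.
Base is in excess by 0.01836 - 0.01033 = 0.008024 mol in a total volume of 0.1388 L.
[OH^-] = 0.008024/0.1388 = 0.05781 M, so pOH = 1.24 and pH = 14.00 - 1.24 = 12.76.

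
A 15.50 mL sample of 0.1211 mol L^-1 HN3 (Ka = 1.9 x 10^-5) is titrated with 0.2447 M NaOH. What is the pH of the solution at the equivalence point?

n(HN3) = 0.1211 x 0.01550 = 0.001877 mol; V(NaOH) at equivalence = 0.001877/0.2447 = 0.007671 L.
At equivalence all the acid is converted to N3-; total volume = 0.01550 + 0.007671 = 0.02317 L, so [N3-] = 0.001877/0.02317 = 0.08101 M.
Kb = Kw/Ka = 1.0e-14 / 1.9 x 10^-5 = 5.26e-10.
[OH^-] = sqrt(Kb x [N3-]) = sqrt(5.26e-10 x 0.08101) = 6.53e-6 M.
pOH = 5.19, so pH = 14.00 - 5.19 = 8.81.

8.81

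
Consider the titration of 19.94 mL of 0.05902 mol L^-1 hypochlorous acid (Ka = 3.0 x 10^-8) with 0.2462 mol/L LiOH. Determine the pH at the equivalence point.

10.10

n(HClO) = 0.05902 x 0.01994 = 0.001177 mol; V(LiOH) at equivalence = 0.001177/0.2462 = 0.004780 L.
At equivalence all the acid is converted to ClO-; total volume = 0.01994 + 0.004780 = 0.02472 L, so [ClO-] = 0.001177/0.02472 = 0.04761 M.
Kb = Kw/Ka = 1.0e-14 / 3.0 x 10^-8 = 3.33e-7.
[OH^-] = sqrt(Kb x [ClO-]) = sqrt(3.33e-7 x 0.04761) = 0.000126 M.
pOH = 3.90, so pH = 14.00 - 3.90 = 10.10.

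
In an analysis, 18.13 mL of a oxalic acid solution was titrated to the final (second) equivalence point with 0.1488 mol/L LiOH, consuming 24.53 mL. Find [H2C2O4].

n(LiOH) = 0.1488 x 0.02453 = 0.003650 mol.
At the final (second) equivalence point, 2 mol OH^- react per mol H2C2O4, so n(H2C2O4) = 0.003650 / 2 = 0.001825 mol.
[H2C2O4] = 0.001825 / 0.01813 L = 0.101 M.

0.101 M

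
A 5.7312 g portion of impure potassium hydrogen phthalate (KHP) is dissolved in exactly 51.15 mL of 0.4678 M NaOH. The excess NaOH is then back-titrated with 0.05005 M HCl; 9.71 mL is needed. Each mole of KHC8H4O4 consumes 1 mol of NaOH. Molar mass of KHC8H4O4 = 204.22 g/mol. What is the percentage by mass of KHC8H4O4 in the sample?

83.5%

Total n(NaOH) added = 0.4678 x 0.05115 = 0.02393 mol.
n(HCl) used = 0.05005 x 0.009710 = 0.0004860 mol, which equals the excess n(NaOH).
So n(NaOH) consumed by the sample = 0.02393 - 0.0004860 = 0.02344 mol.
n(KHC8H4O4) = 0.02344 / 1 = 0.02344 mol.
mass KHC8H4O4 = 0.02344 x 204.22 = 4.787 g, so %KHC8H4O4 = 4.787/5.7312 x 100 = 83.5%.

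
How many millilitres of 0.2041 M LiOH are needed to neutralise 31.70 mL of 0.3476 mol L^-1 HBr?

54.0 mL

n(HBr) = 0.3476 mol/L x 0.03170 L = 0.01102 mol.
At equivalence n(LiOH) = n(HBr) = 0.01102 mol.
V(LiOH) = 0.01102 / 0.2041 = 0.05399 L = 54.0 mL.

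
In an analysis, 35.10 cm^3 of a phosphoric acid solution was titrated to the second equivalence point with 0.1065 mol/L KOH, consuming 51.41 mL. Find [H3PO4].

0.0780 M

n(KOH) = 0.1065 x 0.05141 = 0.005475 mol.
At the second equivalence point, 2 mol OH^- react per mol H3PO4, so n(H3PO4) = 0.005475 / 2 = 0.002738 mol.
[H3PO4] = 0.002738 / 0.03510 L = 0.0780 M.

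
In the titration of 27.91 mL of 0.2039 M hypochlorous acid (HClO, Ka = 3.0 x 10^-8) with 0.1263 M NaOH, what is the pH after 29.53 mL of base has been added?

Initial n(HClO) = 0.2039 x 0.02791 = 0.005691 mol.
n(NaOH) added = 0.1263 x 0.02953 = 0.003730 mol, converting that many moles of HClO to ClO-.
Remaining n(HClO) = 0.001961 mol; n(ClO-) = 0.003730 mol.
By Henderson-Hasselbalch, pH = pKa + log([A^-]/[HA]) = 7.52 + log(0.003730/0.001961) = 7.52 + (+0.28) = 7.80.

7.80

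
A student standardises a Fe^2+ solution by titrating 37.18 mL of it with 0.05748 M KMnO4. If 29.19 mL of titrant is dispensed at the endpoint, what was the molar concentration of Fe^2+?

n(KMnO4) = 0.05748 x 0.02919 = 0.001678 mol.
From the balanced equation, 1 mol KMnO4 reacts with 5 mol Fe^2+, so n(Fe^2+) = 0.001678 x 5/1 = 0.008389 mol.
[Fe^2+] = 0.008389 / 0.03718 L = 0.226 M.

0.226 M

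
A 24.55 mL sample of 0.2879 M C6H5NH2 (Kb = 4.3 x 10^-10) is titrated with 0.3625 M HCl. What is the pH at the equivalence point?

n(C6H5NH2) = 0.2879 x 0.02455 = 0.007068 mol; V(HCl) at equivalence = 0.007068/0.3625 = 0.01950 L.
At equivalence the base is fully converted to C6H5NH3+; total volume = 0.04405 L, so [C6H5NH3+] = 0.007068/0.04405 = 0.1605 M.
Ka(C6H5NH3+) = Kw/Kb = 1.0e-14 / 4.3 x 10^-10 = 2.33e-5.
[H^+] = sqrt(Ka x [C6H5NH3+]) = sqrt(2.33e-5 x 0.1605) = 0.00193 M.
pH = -log(0.00193) = 2.71.

2.71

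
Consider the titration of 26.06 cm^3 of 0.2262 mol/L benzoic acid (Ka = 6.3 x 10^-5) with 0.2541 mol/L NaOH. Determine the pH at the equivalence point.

n(C6H5COOH) = 0.2262 x 0.02606 = 0.005895 mol; V(NaOH) at equivalence = 0.005895/0.2541 = 0.02320 L.
At equivalence all the acid is converted to C6H5COO-; total volume = 0.02606 + 0.02320 = 0.04926 L, so [C6H5COO-] = 0.005895/0.04926 = 0.1197 M.
Kb = Kw/Ka = 1.0e-14 / 6.3 x 10^-5 = 1.59e-10.
[OH^-] = sqrt(Kb x [C6H5COO-]) = sqrt(1.59e-10 x 0.1197) = 4.36e-6 M.
pOH = 5.36, so pH = 14.00 - 5.36 = 8.64.

8.64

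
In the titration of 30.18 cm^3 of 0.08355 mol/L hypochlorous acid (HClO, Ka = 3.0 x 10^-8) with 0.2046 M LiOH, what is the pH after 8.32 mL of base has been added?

7.84

Initial n(HClO) = 0.08355 x 0.03018 = 0.002522 mol.
n(LiOH) added = 0.2046 x 0.008320 = 0.001702 mol, converting that many moles of HClO to ClO-.
Remaining n(HClO) = 0.0008193 mol; n(ClO-) = 0.001702 mol.
By Henderson-Hasselbalch, pH = pKa + log([A^-]/[HA]) = 7.52 + log(0.001702/0.0008193) = 7.52 + (+0.32) = 7.84.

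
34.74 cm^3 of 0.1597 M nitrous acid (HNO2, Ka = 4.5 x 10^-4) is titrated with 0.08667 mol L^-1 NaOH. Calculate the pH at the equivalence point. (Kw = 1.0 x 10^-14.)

n(HNO2) = 0.1597 x 0.03474 = 0.005548 mol; V(NaOH) at equivalence = 0.005548/0.08667 = 0.06401 L.
At equivalence all the acid is converted to NO2-; total volume = 0.03474 + 0.06401 = 0.09875 L, so [NO2-] = 0.005548/0.09875 = 0.05618 M.
Kb = Kw/Ka = 1.0e-14 / 4.5 x 10^-4 = 2.22e-11.
[OH^-] = sqrt(Kb x [NO2-]) = sqrt(2.22e-11 x 0.05618) = 1.12e-6 M.
pOH = 5.95, so pH = 14.00 - 5.95 = 8.05.

8.05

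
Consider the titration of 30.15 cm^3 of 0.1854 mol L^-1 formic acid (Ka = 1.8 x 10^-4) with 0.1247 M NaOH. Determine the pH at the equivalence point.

8.31

n(HCOOH) = 0.1854 x 0.03015 = 0.005590 mol; V(NaOH) at equivalence = 0.005590/0.1247 = 0.04483 L.
At equivalence all the acid is converted to HCOO-; total volume = 0.03015 + 0.04483 = 0.07498 L, so [HCOO-] = 0.005590/0.07498 = 0.07455 M.
Kb = Kw/Ka = 1.0e-14 / 1.8 x 10^-4 = 5.56e-11.
[OH^-] = sqrt(Kb x [HCOO-]) = sqrt(5.56e-11 x 0.07455) = 2.04e-6 M.
pOH = 5.69, so pH = 14.00 - 5.69 = 8.31.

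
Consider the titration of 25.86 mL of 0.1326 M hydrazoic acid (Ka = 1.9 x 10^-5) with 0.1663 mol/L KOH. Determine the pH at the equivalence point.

8.79

n(HN3) = 0.1326 x 0.02586 = 0.003429 mol; V(KOH) at equivalence = 0.003429/0.1663 = 0.02062 L.
At equivalence all the acid is converted to N3-; total volume = 0.02586 + 0.02062 = 0.04648 L, so [N3-] = 0.003429/0.04648 = 0.07378 M.
Kb = Kw/Ka = 1.0e-14 / 1.9 x 10^-5 = 5.26e-10.
[OH^-] = sqrt(Kb x [N3-]) = sqrt(5.26e-10 x 0.07378) = 6.23e-6 M.
pOH = 5.21, so pH = 14.00 - 5.21 = 8.79.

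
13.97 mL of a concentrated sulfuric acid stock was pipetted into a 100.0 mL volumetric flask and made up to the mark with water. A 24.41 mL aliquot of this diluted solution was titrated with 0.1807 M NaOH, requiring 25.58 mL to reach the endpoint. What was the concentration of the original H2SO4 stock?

0.678 M

n(NaOH) = 0.1807 x 0.02558 = 0.004622 mol.
n(H2SO4) in the aliquot = 0.004622 x 1/2 = 0.002311 mol.
[diluted H2SO4] = 0.002311 / 0.02441 = 0.09468 M.
Dilution factor = 100.0/13.97 = 7.158, so [stock] = 0.09468 x 7.158 = 0.678 M.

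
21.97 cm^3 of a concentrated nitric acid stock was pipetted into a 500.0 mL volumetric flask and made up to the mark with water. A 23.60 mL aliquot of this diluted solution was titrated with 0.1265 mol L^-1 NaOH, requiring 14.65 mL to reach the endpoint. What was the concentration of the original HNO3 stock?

1.79 M

n(NaOH) = 0.1265 x 0.01465 = 0.001853 mol.
n(HNO3) in the aliquot = 0.001853 mol.
[diluted HNO3] = 0.001853 / 0.02360 = 0.07853 M.
Dilution factor = 500.0/21.97 = 22.76, so [stock] = 0.07853 x 22.76 = 1.79 M.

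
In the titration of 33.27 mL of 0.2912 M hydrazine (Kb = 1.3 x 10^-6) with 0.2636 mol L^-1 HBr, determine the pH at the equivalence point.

4.49

n(N2H4) = 0.2912 x 0.03327 = 0.009688 mol; V(HBr) at equivalence = 0.009688/0.2636 = 0.03675 L.
At equivalence the base is fully converted to N2H5+; total volume = 0.07002 L, so [N2H5+] = 0.009688/0.07002 = 0.1384 M.
Ka(N2H5+) = Kw/Kb = 1.0e-14 / 1.3 x 10^-6 = 7.69e-9.
[H^+] = sqrt(Ka x [N2H5+]) = sqrt(7.69e-9 x 0.1384) = 3.26e-5 M.
pH = -log(3.26e-5) = 4.49.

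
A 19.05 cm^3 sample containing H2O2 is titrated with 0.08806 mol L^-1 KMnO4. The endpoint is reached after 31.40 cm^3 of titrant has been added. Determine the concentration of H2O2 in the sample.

0.363 M

n(KMnO4) = 0.08806 x 0.03140 = 0.002765 mol.
From the balanced equation, 2 mol KMnO4 reacts with 5 mol H2O2, so n(H2O2) = 0.002765 x 5/2 = 0.006913 mol.
[H2O2] = 0.006913 / 0.01905 L = 0.363 M.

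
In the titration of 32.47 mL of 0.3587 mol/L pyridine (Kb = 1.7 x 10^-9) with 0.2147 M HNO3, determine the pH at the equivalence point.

3.05

n(C5H5N) = 0.3587 x 0.03247 = 0.01165 mol; V(HNO3) at equivalence = 0.01165/0.2147 = 0.05425 L.
At equivalence the base is fully converted to C5H5NH+; total volume = 0.08672 L, so [C5H5NH+] = 0.01165/0.08672 = 0.1343 M.
Ka(C5H5NH+) = Kw/Kb = 1.0e-14 / 1.7 x 10^-9 = 5.88e-6.
[H^+] = sqrt(Ka x [C5H5NH+]) = sqrt(5.88e-6 x 0.1343) = 0.000889 M.
pH = -log(0.000889) = 3.05.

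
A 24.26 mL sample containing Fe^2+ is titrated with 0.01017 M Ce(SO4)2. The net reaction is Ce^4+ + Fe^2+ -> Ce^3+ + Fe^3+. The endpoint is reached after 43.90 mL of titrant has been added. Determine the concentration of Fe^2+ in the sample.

n(Ce(SO4)2) = 0.01017 x 0.04390 = 0.0004465 mol.
From the balanced equation, 1 mol Ce(SO4)2 reacts with 1 mol Fe^2+, so n(Fe^2+) = 0.0004465 x 1/1 = 0.0004465 mol.
[Fe^2+] = 0.0004465 / 0.02426 L = 0.0184 M.

0.0184 M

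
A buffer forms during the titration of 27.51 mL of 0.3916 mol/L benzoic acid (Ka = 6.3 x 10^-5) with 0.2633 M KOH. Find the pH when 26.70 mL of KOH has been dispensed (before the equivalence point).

Initial n(C6H5COOH) = 0.3916 x 0.02751 = 0.01077 mol.
n(KOH) added = 0.2633 x 0.02670 = 0.007030 mol, converting that many moles of C6H5COOH to C6H5COO-.
Remaining n(C6H5COOH) = 0.003743 mol; n(C6H5COO-) = 0.007030 mol.
By Henderson-Hasselbalch, pH = pKa + log([A^-]/[HA]) = 4.20 + log(0.007030/0.003743) = 4.20 + (+0.27) = 4.47.

4.47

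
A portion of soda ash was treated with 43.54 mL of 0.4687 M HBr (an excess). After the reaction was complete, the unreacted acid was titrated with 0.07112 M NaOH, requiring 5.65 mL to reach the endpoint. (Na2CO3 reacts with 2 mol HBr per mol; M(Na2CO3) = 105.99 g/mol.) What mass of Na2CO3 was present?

Total n(HBr) added = 0.4687 x 0.04354 = 0.02041 mol.
n(NaOH) used = 0.07112 x 0.005650 = 0.0004018 mol, which equals the excess n(HBr).
So n(HBr) consumed by the sample = 0.02041 - 0.0004018 = 0.02001 mol.
n(Na2CO3) = 0.02001 / 2 = 0.01000 mol.
mass = 0.01000 mol x 105.99 g/mol = 1.06 g.

1.06 g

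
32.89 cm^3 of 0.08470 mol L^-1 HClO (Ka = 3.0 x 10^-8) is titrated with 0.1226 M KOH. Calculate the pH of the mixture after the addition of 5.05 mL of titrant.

Initial n(HClO) = 0.08470 x 0.03289 = 0.002786 mol.
n(KOH) added = 0.1226 x 0.005050 = 0.0006191 mol, converting that many moles of HClO to ClO-.
Remaining n(HClO) = 0.002167 mol; n(ClO-) = 0.0006191 mol.
By Henderson-Hasselbalch, pH = pKa + log([A^-]/[HA]) = 7.52 + log(0.0006191/0.002167) = 7.52 + (-0.54) = 6.98.

6.98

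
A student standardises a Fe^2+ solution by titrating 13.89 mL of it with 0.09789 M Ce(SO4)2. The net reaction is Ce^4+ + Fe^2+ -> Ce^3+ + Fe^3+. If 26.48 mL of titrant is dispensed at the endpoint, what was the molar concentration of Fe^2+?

0.187 M

n(Ce(SO4)2) = 0.09789 x 0.02648 = 0.002592 mol.
From the balanced equation, 1 mol Ce(SO4)2 reacts with 1 mol Fe^2+, so n(Fe^2+) = 0.002592 x 1/1 = 0.002592 mol.
[Fe^2+] = 0.002592 / 0.01389 L = 0.187 M.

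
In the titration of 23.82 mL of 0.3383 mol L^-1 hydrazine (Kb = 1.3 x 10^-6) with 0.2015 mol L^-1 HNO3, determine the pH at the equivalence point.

4.51

n(N2H4) = 0.3383 x 0.02382 = 0.008058 mol; V(HNO3) at equivalence = 0.008058/0.2015 = 0.03999 L.
At equivalence the base is fully converted to N2H5+; total volume = 0.06381 L, so [N2H5+] = 0.008058/0.06381 = 0.1263 M.
Ka(N2H5+) = Kw/Kb = 1.0e-14 / 1.3 x 10^-6 = 7.69e-9.
[H^+] = sqrt(Ka x [N2H5+]) = sqrt(7.69e-9 x 0.1263) = 3.12e-5 M.
pH = -log(3.12e-5) = 4.51.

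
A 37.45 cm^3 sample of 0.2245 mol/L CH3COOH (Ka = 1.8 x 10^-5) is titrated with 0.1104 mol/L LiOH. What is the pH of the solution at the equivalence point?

n(CH3COOH) = 0.2245 x 0.03745 = 0.008408 mol; V(LiOH) at equivalence = 0.008408/0.1104 = 0.07616 L.
At equivalence all the acid is converted to CH3COO-; total volume = 0.03745 + 0.07616 = 0.1136 L, so [CH3COO-] = 0.008408/0.1136 = 0.07401 M.
Kb = Kw/Ka = 1.0e-14 / 1.8 x 10^-5 = 5.56e-10.
[OH^-] = sqrt(Kb x [CH3COO-]) = sqrt(5.56e-10 x 0.07401) = 6.41e-6 M.
pOH = 5.19, so pH = 14.00 - 5.19 = 8.81.

8.81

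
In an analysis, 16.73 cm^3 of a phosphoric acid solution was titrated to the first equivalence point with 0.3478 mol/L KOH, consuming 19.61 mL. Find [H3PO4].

0.408 M

n(KOH) = 0.3478 x 0.01961 = 0.006820 mol.
At the first equivalence point, 1 mol OH^- react per mol H3PO4, so n(H3PO4) = 0.006820 / 1 = 0.006820 mol.
[H3PO4] = 0.006820 / 0.01673 L = 0.408 M.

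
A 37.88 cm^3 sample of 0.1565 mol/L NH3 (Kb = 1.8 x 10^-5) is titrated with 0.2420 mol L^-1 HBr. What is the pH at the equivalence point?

n(NH3) = 0.1565 x 0.03788 = 0.005928 mol; V(HBr) at equivalence = 0.005928/0.2420 = 0.02450 L.
At equivalence the base is fully converted to NH4+; total volume = 0.06238 L, so [NH4+] = 0.005928/0.06238 = 0.09504 M.
Ka(NH4+) = Kw/Kb = 1.0e-14 / 1.8 x 10^-5 = 5.56e-10.
[H^+] = sqrt(Ka x [NH4+]) = sqrt(5.56e-10 x 0.09504) = 7.27e-6 M.
pH = -log(7.27e-6) = 5.14.

5.14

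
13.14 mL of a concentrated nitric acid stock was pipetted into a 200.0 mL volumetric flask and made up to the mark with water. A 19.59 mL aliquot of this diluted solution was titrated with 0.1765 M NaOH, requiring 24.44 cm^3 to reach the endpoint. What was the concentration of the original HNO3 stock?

n(NaOH) = 0.1765 x 0.02444 = 0.004314 mol.
n(HNO3) in the aliquot = 0.004314 mol.
[diluted HNO3] = 0.004314 / 0.01959 = 0.2202 M.
Dilution factor = 200.0/13.14 = 15.22, so [stock] = 0.2202 x 15.22 = 3.35 M.

3.35 M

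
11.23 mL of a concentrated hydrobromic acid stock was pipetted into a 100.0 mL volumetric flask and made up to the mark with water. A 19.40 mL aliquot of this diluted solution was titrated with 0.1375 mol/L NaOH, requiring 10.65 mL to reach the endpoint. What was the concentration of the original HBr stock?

0.672 M

n(NaOH) = 0.1375 x 0.01065 = 0.001464 mol.
n(HBr) in the aliquot = 0.001464 mol.
[diluted HBr] = 0.001464 / 0.01940 = 0.07548 M.
Dilution factor = 100.0/11.23 = 8.905, so [stock] = 0.07548 x 8.905 = 0.672 M.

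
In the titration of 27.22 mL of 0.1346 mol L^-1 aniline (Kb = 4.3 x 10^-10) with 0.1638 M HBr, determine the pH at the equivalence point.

n(C6H5NH2) = 0.1346 x 0.02722 = 0.003664 mol; V(HBr) at equivalence = 0.003664/0.1638 = 0.02237 L.
At equivalence the base is fully converted to C6H5NH3+; total volume = 0.04959 L, so [C6H5NH3+] = 0.003664/0.04959 = 0.07389 M.
Ka(C6H5NH3+) = Kw/Kb = 1.0e-14 / 4.3 x 10^-10 = 2.33e-5.
[H^+] = sqrt(Ka x [C6H5NH3+]) = sqrt(2.33e-5 x 0.07389) = 0.00131 M.
pH = -log(0.00131) = 2.88.

2.88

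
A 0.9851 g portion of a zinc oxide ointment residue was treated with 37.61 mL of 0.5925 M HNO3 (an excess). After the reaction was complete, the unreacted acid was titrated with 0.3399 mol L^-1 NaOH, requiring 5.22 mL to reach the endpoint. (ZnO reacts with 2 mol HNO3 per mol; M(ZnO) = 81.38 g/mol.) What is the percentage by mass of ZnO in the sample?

Total n(HNO3) added = 0.5925 x 0.03761 = 0.02228 mol.
n(NaOH) used = 0.3399 x 0.005220 = 0.001774 mol, which equals the excess n(HNO3).
So n(HNO3) consumed by the sample = 0.02228 - 0.001774 = 0.02051 mol.
n(ZnO) = 0.02051 / 2 = 0.01025 mol.
mass ZnO = 0.01025 x 81.38 = 0.8345 g, so %ZnO = 0.8345/0.9851 x 100 = 84.7%.

84.7%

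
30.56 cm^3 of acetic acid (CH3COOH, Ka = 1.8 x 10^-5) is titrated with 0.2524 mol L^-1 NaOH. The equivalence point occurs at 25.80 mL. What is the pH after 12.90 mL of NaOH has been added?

12.90 mL is exactly half the equivalence volume (25.80/2), i.e. the half-equivalence point.
There, n(HA) = n(A^-), so pH = pKa = -log(1.8 x 10^-5) = 4.74.

4.74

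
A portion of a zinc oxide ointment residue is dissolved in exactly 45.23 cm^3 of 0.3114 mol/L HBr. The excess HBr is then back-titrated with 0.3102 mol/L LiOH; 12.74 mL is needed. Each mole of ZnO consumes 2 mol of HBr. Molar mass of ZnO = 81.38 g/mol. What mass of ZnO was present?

0.412 g

Total n(HBr) added = 0.3114 x 0.04523 = 0.01408 mol.
n(LiOH) used = 0.3102 x 0.01274 = 0.003952 mol, which equals the excess n(HBr).
So n(HBr) consumed by the sample = 0.01408 - 0.003952 = 0.01013 mol.
n(ZnO) = 0.01013 / 2 = 0.005066 mol.
mass = 0.005066 mol x 81.38 g/mol = 0.412 g.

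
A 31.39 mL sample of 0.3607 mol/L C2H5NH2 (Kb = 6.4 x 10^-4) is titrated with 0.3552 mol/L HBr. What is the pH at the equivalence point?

5.78

n(C2H5NH2) = 0.3607 x 0.03139 = 0.01132 mol; V(HBr) at equivalence = 0.01132/0.3552 = 0.03188 L.
At equivalence the base is fully converted to C2H5NH3+; total volume = 0.06327 L, so [C2H5NH3+] = 0.01132/0.06327 = 0.1790 M.
Ka(C2H5NH3+) = Kw/Kb = 1.0e-14 / 6.4 x 10^-4 = 1.56e-11.
[H^+] = sqrt(Ka x [C2H5NH3+]) = sqrt(1.56e-11 x 0.1790) = 1.67e-6 M.
pH = -log(1.67e-6) = 5.78.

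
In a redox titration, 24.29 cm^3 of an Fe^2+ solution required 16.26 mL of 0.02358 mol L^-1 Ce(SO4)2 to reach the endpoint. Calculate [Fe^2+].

0.0158 M

n(Ce(SO4)2) = 0.02358 x 0.01626 = 0.0003834 mol.
From the balanced equation, 1 mol Ce(SO4)2 reacts with 1 mol Fe^2+, so n(Fe^2+) = 0.0003834 x 1/1 = 0.0003834 mol.
[Fe^2+] = 0.0003834 / 0.02429 L = 0.0158 M.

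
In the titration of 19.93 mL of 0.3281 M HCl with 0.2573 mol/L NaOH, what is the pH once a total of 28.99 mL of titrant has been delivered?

12.27

n(acid) = 0.3281 x 0.01993 = 0.006539 mol; n(NaOH) added = 0.2573 x 0.02899 = 0.007459 mol.
Base is in excess by 0.007459 - 0.006539 = 0.0009201 mol in a total volume of 0.04892 L.
[OH^-] = 0.0009201/0.04892 = 0.01881 M, so pOH = 1.73 and pH = 14.00 - 1.73 = 12.27.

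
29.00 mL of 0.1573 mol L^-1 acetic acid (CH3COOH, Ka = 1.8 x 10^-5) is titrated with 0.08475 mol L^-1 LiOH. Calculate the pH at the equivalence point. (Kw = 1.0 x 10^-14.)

n(CH3COOH) = 0.1573 x 0.02900 = 0.004562 mol; V(LiOH) at equivalence = 0.004562/0.08475 = 0.05383 L.
At equivalence all the acid is converted to CH3COO-; total volume = 0.02900 + 0.05383 = 0.08283 L, so [CH3COO-] = 0.004562/0.08283 = 0.05508 M.
Kb = Kw/Ka = 1.0e-14 / 1.8 x 10^-5 = 5.56e-10.
[OH^-] = sqrt(Kb x [CH3COO-]) = sqrt(5.56e-10 x 0.05508) = 5.53e-6 M.
pOH = 5.26, so pH = 14.00 - 5.26 = 8.74.

8.74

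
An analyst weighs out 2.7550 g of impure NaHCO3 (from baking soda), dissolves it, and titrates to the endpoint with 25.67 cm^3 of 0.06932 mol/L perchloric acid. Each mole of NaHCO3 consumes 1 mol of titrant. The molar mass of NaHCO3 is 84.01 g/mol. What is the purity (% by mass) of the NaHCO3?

5.43%

n(HClO4) = 0.06932 x 0.02567 = 0.001779 mol.
n(NaHCO3) = 0.001779 / 1 = 0.001779 mol.
mass of NaHCO3 = 0.001779 x 84.01 = 0.1495 g.
% purity = 0.1495 / 2.7550 x 100 = 5.43%.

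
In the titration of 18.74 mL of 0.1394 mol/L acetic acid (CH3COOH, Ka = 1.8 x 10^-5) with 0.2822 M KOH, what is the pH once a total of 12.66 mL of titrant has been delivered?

n(acid) = 0.1394 x 0.01874 = 0.002612 mol; n(KOH) added = 0.2822 x 0.01266 = 0.003573 mol.
Base is in excess by 0.003573 - 0.002612 = 0.0009603 mol in a total volume of 0.03140 L.
[OH^-] = 0.0009603/0.03140 = 0.03058 M, so pOH = 1.51 and pH = 14.00 - 1.51 = 12.49.

12.49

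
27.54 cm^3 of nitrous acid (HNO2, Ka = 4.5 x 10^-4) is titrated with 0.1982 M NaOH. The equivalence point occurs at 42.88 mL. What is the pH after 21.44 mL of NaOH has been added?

21.44 mL is exactly half the equivalence volume (42.88/2), i.e. the half-equivalence point.
There, n(HA) = n(A^-), so pH = pKa = -log(4.5 x 10^-4) = 3.35.

3.35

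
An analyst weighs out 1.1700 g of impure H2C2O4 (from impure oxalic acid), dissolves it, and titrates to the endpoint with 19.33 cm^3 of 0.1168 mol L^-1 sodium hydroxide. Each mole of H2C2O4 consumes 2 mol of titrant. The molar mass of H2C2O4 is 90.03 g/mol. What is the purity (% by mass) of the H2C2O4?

n(NaOH) = 0.1168 x 0.01933 = 0.002258 mol.
n(H2C2O4) = 0.002258 / 2 = 0.001129 mol.
mass of H2C2O4 = 0.001129 x 90.03 = 0.1016 g.
% purity = 0.1016 / 1.1700 x 100 = 8.69%.

8.69%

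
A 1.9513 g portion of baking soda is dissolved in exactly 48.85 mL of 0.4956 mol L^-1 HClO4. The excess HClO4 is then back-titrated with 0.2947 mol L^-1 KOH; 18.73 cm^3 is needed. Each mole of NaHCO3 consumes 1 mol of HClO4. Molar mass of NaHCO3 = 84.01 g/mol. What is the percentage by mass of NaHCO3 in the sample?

Total n(HClO4) added = 0.4956 x 0.04885 = 0.02421 mol.
n(KOH) used = 0.2947 x 0.01873 = 0.005520 mol, which equals the excess n(HClO4).
So n(HClO4) consumed by the sample = 0.02421 - 0.005520 = 0.01869 mol.
n(NaHCO3) = 0.01869 / 1 = 0.01869 mol.
mass NaHCO3 = 0.01869 x 84.01 = 1.570 g, so %NaHCO3 = 1.570/1.9513 x 100 = 80.5%.

80.5%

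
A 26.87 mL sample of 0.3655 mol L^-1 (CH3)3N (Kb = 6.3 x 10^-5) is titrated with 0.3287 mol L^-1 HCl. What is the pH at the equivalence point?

5.28

n((CH3)3N) = 0.3655 x 0.02687 = 0.009821 mol; V(HCl) at equivalence = 0.009821/0.3287 = 0.02988 L.
At equivalence the base is fully converted to (CH3)3NH+; total volume = 0.05675 L, so [(CH3)3NH+] = 0.009821/0.05675 = 0.1731 M.
Ka((CH3)3NH+) = Kw/Kb = 1.0e-14 / 6.3 x 10^-5 = 1.59e-10.
[H^+] = sqrt(Ka x [(CH3)3NH+]) = sqrt(1.59e-10 x 0.1731) = 5.24e-6 M.
pH = -log(5.24e-6) = 5.28.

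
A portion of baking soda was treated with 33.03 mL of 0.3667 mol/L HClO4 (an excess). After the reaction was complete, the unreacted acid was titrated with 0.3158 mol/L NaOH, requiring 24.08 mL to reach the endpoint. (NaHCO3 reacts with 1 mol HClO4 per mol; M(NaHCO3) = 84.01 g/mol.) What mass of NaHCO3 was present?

0.379 g

Total n(HClO4) added = 0.3667 x 0.03303 = 0.01211 mol.
n(NaOH) used = 0.3158 x 0.02408 = 0.007604 mol, which equals the excess n(HClO4).
So n(HClO4) consumed by the sample = 0.01211 - 0.007604 = 0.004508 mol.
n(NaHCO3) = 0.004508 / 1 = 0.004508 mol.
mass = 0.004508 mol x 84.01 g/mol = 0.379 g.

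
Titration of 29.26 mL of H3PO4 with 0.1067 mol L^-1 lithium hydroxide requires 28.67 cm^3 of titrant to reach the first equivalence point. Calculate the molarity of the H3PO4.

n(LiOH) = 0.1067 x 0.02867 = 0.003059 mol.
At the first equivalence point, 1 mol OH^- react per mol H3PO4, so n(H3PO4) = 0.003059 / 1 = 0.003059 mol.
[H3PO4] = 0.003059 / 0.02926 L = 0.105 M.

0.105 M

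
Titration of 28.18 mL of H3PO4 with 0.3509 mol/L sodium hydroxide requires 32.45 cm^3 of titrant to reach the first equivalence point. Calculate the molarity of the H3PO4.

0.404 M

n(NaOH) = 0.3509 x 0.03245 = 0.01139 mol.
At the first equivalence point, 1 mol OH^- react per mol H3PO4, so n(H3PO4) = 0.01139 / 1 = 0.01139 mol.
[H3PO4] = 0.01139 / 0.02818 L = 0.404 M.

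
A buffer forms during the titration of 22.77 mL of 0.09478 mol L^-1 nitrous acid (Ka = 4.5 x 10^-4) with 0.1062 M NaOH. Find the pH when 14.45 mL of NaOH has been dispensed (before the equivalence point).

3.74

Initial n(HNO2) = 0.09478 x 0.02277 = 0.002158 mol.
n(NaOH) added = 0.1062 x 0.01445 = 0.001535 mol, converting that many moles of HNO2 to NO2-.
Remaining n(HNO2) = 0.0006236 mol; n(NO2-) = 0.001535 mol.
By Henderson-Hasselbalch, pH = pKa + log([A^-]/[HA]) = 3.35 + log(0.001535/0.0006236) = 3.35 + (+0.39) = 3.74.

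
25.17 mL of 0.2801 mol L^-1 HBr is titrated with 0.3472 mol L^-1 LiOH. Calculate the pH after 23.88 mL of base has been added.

n(acid) = 0.2801 x 0.02517 = 0.007050 mol; n(LiOH) added = 0.3472 x 0.02388 = 0.008291 mol.
Base is in excess by 0.008291 - 0.007050 = 0.001241 mol in a total volume of 0.04905 L.
[OH^-] = 0.001241/0.04905 = 0.02530 M, so pOH = 1.60 and pH = 14.00 - 1.60 = 12.40.

12.40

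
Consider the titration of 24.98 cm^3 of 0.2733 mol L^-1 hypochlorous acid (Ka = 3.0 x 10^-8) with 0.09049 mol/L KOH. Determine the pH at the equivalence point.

10.18

n(HClO) = 0.2733 x 0.02498 = 0.006827 mol; V(KOH) at equivalence = 0.006827/0.09049 = 0.07545 L.
At equivalence all the acid is converted to ClO-; total volume = 0.02498 + 0.07545 = 0.1004 L, so [ClO-] = 0.006827/0.1004 = 0.06798 M.
Kb = Kw/Ka = 1.0e-14 / 3.0 x 10^-8 = 3.33e-7.
[OH^-] = sqrt(Kb x [ClO-]) = sqrt(3.33e-7 x 0.06798) = 0.000151 M.
pOH = 3.82, so pH = 14.00 - 3.82 = 10.18.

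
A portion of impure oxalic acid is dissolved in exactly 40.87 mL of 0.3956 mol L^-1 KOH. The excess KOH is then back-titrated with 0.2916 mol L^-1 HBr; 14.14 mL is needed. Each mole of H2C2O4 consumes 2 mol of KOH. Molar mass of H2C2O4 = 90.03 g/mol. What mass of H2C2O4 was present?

Total n(KOH) added = 0.3956 x 0.04087 = 0.01617 mol.
n(HBr) used = 0.2916 x 0.01414 = 0.004123 mol, which equals the excess n(KOH).
So n(KOH) consumed by the sample = 0.01617 - 0.004123 = 0.01204 mol.
n(H2C2O4) = 0.01204 / 2 = 0.006022 mol.
mass = 0.006022 mol x 90.03 g/mol = 0.542 g.

0.542 g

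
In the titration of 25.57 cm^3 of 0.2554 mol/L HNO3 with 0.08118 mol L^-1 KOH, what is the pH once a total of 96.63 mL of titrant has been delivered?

12.03

n(acid) = 0.2554 x 0.02557 = 0.006531 mol; n(KOH) added = 0.08118 x 0.09663 = 0.007844 mol.
Base is in excess by 0.007844 - 0.006531 = 0.001314 mol in a total volume of 0.1222 L.
[OH^-] = 0.001314/0.1222 = 0.01075 M, so pOH = 1.97 and pH = 14.00 - 1.97 = 12.03.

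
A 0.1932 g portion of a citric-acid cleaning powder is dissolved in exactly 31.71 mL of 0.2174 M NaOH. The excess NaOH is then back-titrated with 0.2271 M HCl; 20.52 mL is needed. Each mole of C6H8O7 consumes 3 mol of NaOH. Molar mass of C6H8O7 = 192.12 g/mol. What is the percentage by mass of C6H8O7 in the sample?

Total n(NaOH) added = 0.2174 x 0.03171 = 0.006894 mol.
n(HCl) used = 0.2271 x 0.02052 = 0.004660 mol, which equals the excess n(NaOH).
So n(NaOH) consumed by the sample = 0.006894 - 0.004660 = 0.002234 mol.
n(C6H8O7) = 0.002234 / 3 = 0.0007446 mol.
mass C6H8O7 = 0.0007446 x 192.12 = 0.1430 g, so %C6H8O7 = 0.1430/0.1932 x 100 = 74.0%.

74.0%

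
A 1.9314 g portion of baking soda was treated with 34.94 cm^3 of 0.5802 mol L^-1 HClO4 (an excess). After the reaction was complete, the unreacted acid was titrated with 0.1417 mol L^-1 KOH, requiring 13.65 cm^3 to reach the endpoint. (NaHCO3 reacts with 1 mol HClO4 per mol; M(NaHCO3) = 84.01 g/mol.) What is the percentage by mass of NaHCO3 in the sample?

79.8%

Total n(HClO4) added = 0.5802 x 0.03494 = 0.02027 mol.
n(KOH) used = 0.1417 x 0.01365 = 0.001934 mol, which equals the excess n(HClO4).
So n(HClO4) consumed by the sample = 0.02027 - 0.001934 = 0.01834 mol.
n(NaHCO3) = 0.01834 / 1 = 0.01834 mol.
mass NaHCO3 = 0.01834 x 84.01 = 1.541 g, so %NaHCO3 = 1.541/1.9314 x 100 = 79.8%.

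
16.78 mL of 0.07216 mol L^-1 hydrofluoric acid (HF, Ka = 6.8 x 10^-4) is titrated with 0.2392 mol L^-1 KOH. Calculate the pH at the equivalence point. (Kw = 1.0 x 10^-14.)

7.96

n(HF) = 0.07216 x 0.01678 = 0.001211 mol; V(KOH) at equivalence = 0.001211/0.2392 = 0.005062 L.
At equivalence all the acid is converted to F-; total volume = 0.01678 + 0.005062 = 0.02184 L, so [F-] = 0.001211/0.02184 = 0.05544 M.
Kb = Kw/Ka = 1.0e-14 / 6.8 x 10^-4 = 1.47e-11.
[OH^-] = sqrt(Kb x [F-]) = sqrt(1.47e-11 x 0.05544) = 9.03e-7 M.
pOH = 6.04, so pH = 14.00 - 6.04 = 7.96.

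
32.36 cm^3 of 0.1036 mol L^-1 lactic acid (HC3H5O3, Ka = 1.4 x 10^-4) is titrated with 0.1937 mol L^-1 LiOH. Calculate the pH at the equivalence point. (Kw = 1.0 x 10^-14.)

8.34

n(HC3H5O3) = 0.1036 x 0.03236 = 0.003352 mol; V(LiOH) at equivalence = 0.003352/0.1937 = 0.01731 L.
At equivalence all the acid is converted to C3H5O3-; total volume = 0.03236 + 0.01731 = 0.04967 L, so [C3H5O3-] = 0.003352/0.04967 = 0.06750 M.
Kb = Kw/Ka = 1.0e-14 / 1.4 x 10^-4 = 7.14e-11.
[OH^-] = sqrt(Kb x [C3H5O3-]) = sqrt(7.14e-11 x 0.06750) = 2.20e-6 M.
pOH = 5.66, so pH = 14.00 - 5.66 = 8.34.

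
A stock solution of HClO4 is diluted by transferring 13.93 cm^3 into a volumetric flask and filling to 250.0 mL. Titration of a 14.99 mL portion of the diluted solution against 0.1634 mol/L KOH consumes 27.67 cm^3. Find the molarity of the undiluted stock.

n(KOH) = 0.1634 x 0.02767 = 0.004521 mol.
n(HClO4) in the aliquot = 0.004521 mol.
[diluted HClO4] = 0.004521 / 0.01499 = 0.3016 M.
Dilution factor = 250.0/13.93 = 17.95, so [stock] = 0.3016 x 17.95 = 5.41 M.

5.41 M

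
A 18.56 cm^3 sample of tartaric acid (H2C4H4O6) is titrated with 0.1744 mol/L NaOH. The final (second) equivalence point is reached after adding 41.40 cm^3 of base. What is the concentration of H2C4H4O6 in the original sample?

n(NaOH) = 0.1744 x 0.04140 = 0.007220 mol.
At the final (second) equivalence point, 2 mol OH^- react per mol H2C4H4O6, so n(H2C4H4O6) = 0.007220 / 2 = 0.003610 mol.
[H2C4H4O6] = 0.003610 / 0.01856 L = 0.195 M.

0.195 M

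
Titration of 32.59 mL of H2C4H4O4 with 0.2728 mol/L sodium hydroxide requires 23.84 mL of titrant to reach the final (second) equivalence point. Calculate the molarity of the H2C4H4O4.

0.0998 M

n(NaOH) = 0.2728 x 0.02384 = 0.006504 mol.
At the final (second) equivalence point, 2 mol OH^- react per mol H2C4H4O4, so n(H2C4H4O4) = 0.006504 / 2 = 0.003252 mol.
[H2C4H4O4] = 0.003252 / 0.03259 L = 0.0998 M.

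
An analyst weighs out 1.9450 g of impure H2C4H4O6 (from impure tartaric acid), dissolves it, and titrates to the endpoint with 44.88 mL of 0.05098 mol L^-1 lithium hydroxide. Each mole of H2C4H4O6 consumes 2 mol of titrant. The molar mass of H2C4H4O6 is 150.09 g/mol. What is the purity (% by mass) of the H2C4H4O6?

8.83%

n(LiOH) = 0.05098 x 0.04488 = 0.002288 mol.
n(H2C4H4O6) = 0.002288 / 2 = 0.001144 mol.
mass of H2C4H4O6 = 0.001144 x 150.09 = 0.1717 g.
% purity = 0.1717 / 1.9450 x 100 = 8.83%.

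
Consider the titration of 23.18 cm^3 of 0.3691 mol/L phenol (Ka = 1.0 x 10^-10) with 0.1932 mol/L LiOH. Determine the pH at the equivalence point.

n(C6H5OH) = 0.3691 x 0.02318 = 0.008556 mol; V(LiOH) at equivalence = 0.008556/0.1932 = 0.04428 L.
At equivalence all the acid is converted to C6H5O-; total volume = 0.02318 + 0.04428 = 0.06746 L, so [C6H5O-] = 0.008556/0.06746 = 0.1268 M.
Kb = Kw/Ka = 1.0e-14 / 1.0 x 10^-10 = 0.000100.
[OH^-] = sqrt(Kb x [C6H5O-]) = sqrt(0.000100 x 0.1268) = 0.00356 M.
pOH = 2.45, so pH = 14.00 - 2.45 = 11.55.

11.55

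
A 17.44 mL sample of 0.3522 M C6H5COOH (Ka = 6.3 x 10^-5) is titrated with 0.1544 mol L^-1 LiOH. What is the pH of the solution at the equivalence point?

n(C6H5COOH) = 0.3522 x 0.01744 = 0.006142 mol; V(LiOH) at equivalence = 0.006142/0.1544 = 0.03978 L.
At equivalence all the acid is converted to C6H5COO-; total volume = 0.01744 + 0.03978 = 0.05722 L, so [C6H5COO-] = 0.006142/0.05722 = 0.1073 M.
Kb = Kw/Ka = 1.0e-14 / 6.3 x 10^-5 = 1.59e-10.
[OH^-] = sqrt(Kb x [C6H5COO-]) = sqrt(1.59e-10 x 0.1073) = 4.13e-6 M.
pOH = 5.38, so pH = 14.00 - 5.38 = 8.62.

8.62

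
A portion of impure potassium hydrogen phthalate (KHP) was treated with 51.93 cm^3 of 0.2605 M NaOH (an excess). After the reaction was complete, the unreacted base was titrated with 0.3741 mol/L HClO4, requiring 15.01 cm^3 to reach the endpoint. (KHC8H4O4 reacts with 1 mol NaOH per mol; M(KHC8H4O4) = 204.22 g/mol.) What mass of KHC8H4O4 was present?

Total n(NaOH) added = 0.2605 x 0.05193 = 0.01353 mol.
n(HClO4) used = 0.3741 x 0.01501 = 0.005615 mol, which equals the excess n(NaOH).
So n(NaOH) consumed by the sample = 0.01353 - 0.005615 = 0.007913 mol.
n(KHC8H4O4) = 0.007913 / 1 = 0.007913 mol.
mass = 0.007913 mol x 204.22 g/mol = 1.62 g.

1.62 g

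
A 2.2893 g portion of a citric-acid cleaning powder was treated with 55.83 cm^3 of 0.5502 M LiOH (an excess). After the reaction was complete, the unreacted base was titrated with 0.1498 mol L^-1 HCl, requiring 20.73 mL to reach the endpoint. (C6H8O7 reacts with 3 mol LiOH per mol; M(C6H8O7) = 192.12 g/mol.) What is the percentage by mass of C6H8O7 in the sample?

77.2%

Total n(LiOH) added = 0.5502 x 0.05583 = 0.03072 mol.
n(HCl) used = 0.1498 x 0.02073 = 0.003105 mol, which equals the excess n(LiOH).
So n(LiOH) consumed by the sample = 0.03072 - 0.003105 = 0.02761 mol.
n(C6H8O7) = 0.02761 / 3 = 0.009204 mol.
mass C6H8O7 = 0.009204 x 192.12 = 1.768 g, so %C6H8O7 = 1.768/2.2893 x 100 = 77.2%.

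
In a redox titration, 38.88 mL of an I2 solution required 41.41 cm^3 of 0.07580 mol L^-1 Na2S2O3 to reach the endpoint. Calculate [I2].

n(Na2S2O3) = 0.07580 x 0.04141 = 0.003139 mol.
From the balanced equation, 2 mol Na2S2O3 reacts with 1 mol I2, so n(I2) = 0.003139 x 1/2 = 0.001569 mol.
[I2] = 0.001569 / 0.03888 L = 0.0404 M.

0.0404 M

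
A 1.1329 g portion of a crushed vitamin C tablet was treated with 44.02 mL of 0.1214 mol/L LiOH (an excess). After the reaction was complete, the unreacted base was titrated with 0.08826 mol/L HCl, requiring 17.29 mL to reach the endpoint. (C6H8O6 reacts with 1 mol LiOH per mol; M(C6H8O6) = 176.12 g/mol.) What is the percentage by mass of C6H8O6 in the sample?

59.4%

Total n(LiOH) added = 0.1214 x 0.04402 = 0.005344 mol.
n(HCl) used = 0.08826 x 0.01729 = 0.001526 mol, which equals the excess n(LiOH).
So n(LiOH) consumed by the sample = 0.005344 - 0.001526 = 0.003818 mol.
n(C6H8O6) = 0.003818 / 1 = 0.003818 mol.
mass C6H8O6 = 0.003818 x 176.12 = 0.6724 g, so %C6H8O6 = 0.6724/1.1329 x 100 = 59.4%.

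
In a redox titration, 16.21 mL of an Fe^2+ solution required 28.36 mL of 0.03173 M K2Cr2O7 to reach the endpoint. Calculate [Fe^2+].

n(K2Cr2O7) = 0.03173 x 0.02836 = 0.0008999 mol.
From the balanced equation, 1 mol K2Cr2O7 reacts with 6 mol Fe^2+, so n(Fe^2+) = 0.0008999 x 6/1 = 0.005399 mol.
[Fe^2+] = 0.005399 / 0.01621 L = 0.333 M.

0.333 M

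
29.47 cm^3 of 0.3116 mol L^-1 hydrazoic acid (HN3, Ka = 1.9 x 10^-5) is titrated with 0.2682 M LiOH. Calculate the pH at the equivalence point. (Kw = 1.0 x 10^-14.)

n(HN3) = 0.3116 x 0.02947 = 0.009183 mol; V(LiOH) at equivalence = 0.009183/0.2682 = 0.03424 L.
At equivalence all the acid is converted to N3-; total volume = 0.02947 + 0.03424 = 0.06371 L, so [N3-] = 0.009183/0.06371 = 0.1441 M.
Kb = Kw/Ka = 1.0e-14 / 1.9 x 10^-5 = 5.26e-10.
[OH^-] = sqrt(Kb x [N3-]) = sqrt(5.26e-10 x 0.1441) = 8.71e-6 M.
pOH = 5.06, so pH = 14.00 - 5.06 = 8.94.

8.94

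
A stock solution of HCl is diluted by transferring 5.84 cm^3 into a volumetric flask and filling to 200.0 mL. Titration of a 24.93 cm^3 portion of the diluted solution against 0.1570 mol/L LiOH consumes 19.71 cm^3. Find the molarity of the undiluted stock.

4.25 M

n(LiOH) = 0.1570 x 0.01971 = 0.003094 mol.
n(HCl) in the aliquot = 0.003094 mol.
[diluted HCl] = 0.003094 / 0.02493 = 0.1241 M.
Dilution factor = 200.0/5.840 = 34.25, so [stock] = 0.1241 x 34.25 = 4.25 M.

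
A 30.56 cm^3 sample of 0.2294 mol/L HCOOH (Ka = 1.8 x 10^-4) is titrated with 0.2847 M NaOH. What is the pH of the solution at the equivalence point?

n(HCOOH) = 0.2294 x 0.03056 = 0.007010 mol; V(NaOH) at equivalence = 0.007010/0.2847 = 0.02462 L.
At equivalence all the acid is converted to HCOO-; total volume = 0.03056 + 0.02462 = 0.05518 L, so [HCOO-] = 0.007010/0.05518 = 0.1270 M.
Kb = Kw/Ka = 1.0e-14 / 1.8 x 10^-4 = 5.56e-11.
[OH^-] = sqrt(Kb x [HCOO-]) = sqrt(5.56e-11 x 0.1270) = 2.66e-6 M.
pOH = 5.58, so pH = 14.00 - 5.58 = 8.42.

8.42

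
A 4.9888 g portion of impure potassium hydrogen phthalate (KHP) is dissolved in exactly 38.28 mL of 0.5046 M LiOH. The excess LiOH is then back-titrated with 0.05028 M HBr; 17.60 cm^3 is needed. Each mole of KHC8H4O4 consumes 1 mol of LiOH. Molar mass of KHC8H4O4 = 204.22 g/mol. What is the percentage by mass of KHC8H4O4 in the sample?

75.4%

Total n(LiOH) added = 0.5046 x 0.03828 = 0.01932 mol.
n(HBr) used = 0.05028 x 0.01760 = 0.0008849 mol, which equals the excess n(LiOH).
So n(LiOH) consumed by the sample = 0.01932 - 0.0008849 = 0.01843 mol.
n(KHC8H4O4) = 0.01843 / 1 = 0.01843 mol.
mass KHC8H4O4 = 0.01843 x 204.22 = 3.764 g, so %KHC8H4O4 = 3.764/4.9888 x 100 = 75.4%.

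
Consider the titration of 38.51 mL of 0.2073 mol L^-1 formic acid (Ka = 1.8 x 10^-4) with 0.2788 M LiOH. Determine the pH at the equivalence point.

n(HCOOH) = 0.2073 x 0.03851 = 0.007983 mol; V(LiOH) at equivalence = 0.007983/0.2788 = 0.02863 L.
At equivalence all the acid is converted to HCOO-; total volume = 0.03851 + 0.02863 = 0.06714 L, so [HCOO-] = 0.007983/0.06714 = 0.1189 M.
Kb = Kw/Ka = 1.0e-14 / 1.8 x 10^-4 = 5.56e-11.
[OH^-] = sqrt(Kb x [HCOO-]) = sqrt(5.56e-11 x 0.1189) = 2.57e-6 M.
pOH = 5.59, so pH = 14.00 - 5.59 = 8.41.

8.41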